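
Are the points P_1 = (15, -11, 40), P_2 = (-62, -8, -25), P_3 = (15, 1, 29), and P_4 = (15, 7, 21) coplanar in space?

The four points are coplanar iff the 3×3 determinant with rows P_1P_2, P_1P_3, P_1P_4 is zero.
Rows: (-77, 3, -65), (0, 12, -11), (0, 18, -19).
Expanding along the first row: (-77)(-30) − (3)(0) + (-65)(0) = 2310.
Nonzero ⇒ not coplanar.

No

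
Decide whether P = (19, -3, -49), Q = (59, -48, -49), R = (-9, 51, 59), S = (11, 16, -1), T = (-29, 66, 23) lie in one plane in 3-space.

Yes

The plane through P, Q, R has normal n = PQ × PR = (-4860, -4320, 900) and equation n·X = -123480.
Checking the remaining points: n·S = -123480, n·T = -123480.
All equal -123480, so all 5 points lie in one plane.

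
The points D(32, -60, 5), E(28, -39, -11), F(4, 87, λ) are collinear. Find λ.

Collinearity requires DE × DF = 0; each component is linear in λ.
The x-component gives (21)λ + (2247) = 0, so λ = -107.
The remaining components then also vanish.

-107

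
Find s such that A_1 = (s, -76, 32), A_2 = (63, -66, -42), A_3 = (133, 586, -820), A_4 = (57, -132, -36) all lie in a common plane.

61

The points are coplanar iff A_1A_2 · (A_1A_3 × A_1A_4) = 0.
Expanding, this is linear in s: (47436)s + (-2893596) = 0.
So s = 61.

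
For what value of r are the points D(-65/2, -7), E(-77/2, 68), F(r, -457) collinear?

7/2

The three points are collinear iff det[DE; DF] = 0.
This determinant is linear in r: (-75)r + (525/2) = 0, so r = 7/2.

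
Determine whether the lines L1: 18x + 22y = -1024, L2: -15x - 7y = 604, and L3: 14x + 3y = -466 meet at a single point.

No

Intersecting L1 and L2: solving the 2×2 system gives (x, y) = (-30, -22).
Substitute into L3: (14)(-30) + (3)(-22) = -486.
But L3 requires -466 ≠ -486, so the three lines have no common point.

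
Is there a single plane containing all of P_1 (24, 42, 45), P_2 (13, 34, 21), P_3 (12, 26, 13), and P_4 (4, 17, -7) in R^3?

With P_1 as base: P_1P_2 = (-11, -8, -24), P_1P_3 = (-12, -16, -32), P_1P_4 = (-20, -25, -52).
P_1P_3 × P_1P_4 = (32, 16, -20).
P_1P_2 · (P_1P_3 × P_1P_4) = 0.
The scalar triple product vanishes, so the four points are coplanar.

Yes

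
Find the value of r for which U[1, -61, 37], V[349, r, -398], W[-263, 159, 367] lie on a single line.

Collinearity requires UV × UW = 0; each component is linear in r.
The x-component gives (330)r + (115830) = 0, so r = -351.
The remaining components then also vanish.

-351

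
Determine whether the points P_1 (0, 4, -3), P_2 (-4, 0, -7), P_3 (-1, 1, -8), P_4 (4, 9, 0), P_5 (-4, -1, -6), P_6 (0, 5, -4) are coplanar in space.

No

The plane through P_1, P_2, P_3 has normal n = P_1P_2 × P_1P_3 = (8, -16, 8) and equation n·P = -88.
Checking the remaining points: n·P_4 = -112, n·P_5 = -64, n·P_6 = -112.
Since n·P_4 = -112 ≠ -88, P_4 is off the plane and the points are not all coplanar.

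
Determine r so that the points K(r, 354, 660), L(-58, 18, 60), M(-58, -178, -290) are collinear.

Direction LM = (0, -196, -350). From the y-coordinate of K, the parameter along the line is τ = (354 − 18)/(-196) = -12/7.
Then r = (-58) + (-12/7)·(0) = -58.

-58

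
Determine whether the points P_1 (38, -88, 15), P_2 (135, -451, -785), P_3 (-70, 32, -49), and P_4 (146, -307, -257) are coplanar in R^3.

With P_1 as base: P_1P_2 = (97, -363, -800), P_1P_3 = (-108, 120, -64), P_1P_4 = (108, -219, -272).
P_1P_3 × P_1P_4 = (-46656, -36288, 10692).
P_1P_2 · (P_1P_3 × P_1P_4) = 93312.
Since 93312 ≠ 0, the four points are not coplanar.

No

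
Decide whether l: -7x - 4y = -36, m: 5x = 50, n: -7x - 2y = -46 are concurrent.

Lines aᵢx + bᵢy = cᵢ with pairwise distinct directions are concurrent exactly when det[aᵢ bᵢ cᵢ] = 0.
Here the determinant is 140.
Nonzero, so no common point exists.

No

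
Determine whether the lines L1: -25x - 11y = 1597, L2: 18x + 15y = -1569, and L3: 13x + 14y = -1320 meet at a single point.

The three lines meet at one point iff the augmented coefficient matrix [aᵢ bᵢ cᵢ] has rank < 3, i.e. its determinant vanishes.
Here the determinant is -114.
Nonzero, so no common point exists.

No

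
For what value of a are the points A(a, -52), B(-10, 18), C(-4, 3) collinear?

18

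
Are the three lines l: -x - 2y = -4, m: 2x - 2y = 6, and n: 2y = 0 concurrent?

No

Lines aᵢx + bᵢy = cᵢ with pairwise distinct directions are concurrent exactly when det[aᵢ bᵢ cᵢ] = 0.
Here the determinant is -4.
Nonzero, so no common point exists.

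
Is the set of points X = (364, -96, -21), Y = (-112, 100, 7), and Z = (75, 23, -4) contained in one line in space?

Yes

XY = (-476, 196, 28), XZ = (-289, 119, 17).
XY × XZ = (0, 0, 0).
The cross product vanishes, so the three points are collinear.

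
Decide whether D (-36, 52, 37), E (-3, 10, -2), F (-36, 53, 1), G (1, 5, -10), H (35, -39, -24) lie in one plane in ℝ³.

The plane through D, E, F has normal n = DE × DF = (1551, 1188, 33) and equation n·P = 7161.
Checking the remaining points: n·G = 7161, n·H = 7161.
All equal 7161, so all 5 points lie in one plane.

Yes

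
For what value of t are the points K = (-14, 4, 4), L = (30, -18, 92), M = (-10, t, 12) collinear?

Collinearity requires KL × KM = 0; each component is linear in t.
The x-component gives (-88)t + (176) = 0, so t = 2.
The remaining components then also vanish.

2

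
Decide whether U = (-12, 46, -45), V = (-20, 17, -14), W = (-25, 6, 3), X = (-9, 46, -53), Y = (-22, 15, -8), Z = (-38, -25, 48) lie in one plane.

The plane through U, V, W has normal n = UV × UW = (-152, -19, -57) and equation n·P = 3515.
Checking the remaining points: n·X = 3515, n·Y = 3515, n·Z = 3515.
All equal 3515, so all 6 points lie in one plane.

Yes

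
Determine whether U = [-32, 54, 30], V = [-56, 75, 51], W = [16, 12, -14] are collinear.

UV = (-24, 21, 21), UW = (48, -42, -44).
UV × UW = (-42, -48, 0).
The cross product is nonzero, so the points do not lie on one line.

No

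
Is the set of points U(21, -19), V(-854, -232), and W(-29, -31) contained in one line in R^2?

No

UV = (-875, -213), UW = (-50, -12).
If collinear, UW would be a scalar multiple of UV. But (-875)·(-12) ≠ (-213)·(-50) (difference -150), so they are not parallel; the points are not collinear.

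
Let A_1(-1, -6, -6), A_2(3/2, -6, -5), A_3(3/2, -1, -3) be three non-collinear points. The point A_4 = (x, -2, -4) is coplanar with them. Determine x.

0

The plane through A_1, A_2, A_3 has equation −5x − 5y + (25/2)z = -40.
Substituting A_4: (-5)x + (-40) = -40, so x = 0.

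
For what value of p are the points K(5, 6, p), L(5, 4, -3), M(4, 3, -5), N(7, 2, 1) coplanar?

The points are coplanar iff KL · (KM × KN) = 0.
Expanding, this is linear in p: (-4)p + (-12) = 0.
So p = -3.

-3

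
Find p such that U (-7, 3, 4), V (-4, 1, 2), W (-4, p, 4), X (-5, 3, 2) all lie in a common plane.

The points are coplanar iff UV · (UW × UX) = 0.
Expanding, this is linear in p: (-2)p + (-6) = 0.
So p = -3.

-3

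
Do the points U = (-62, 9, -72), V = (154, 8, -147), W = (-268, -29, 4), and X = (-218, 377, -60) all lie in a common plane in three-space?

A normal to the plane through U, V, W is n = UV × UW = (-2926, -966, -8414).
The plane has equation n·P = 778526. For X: n·X = 778526.
Equal, so X lies in the plane and all four are coplanar.

Yes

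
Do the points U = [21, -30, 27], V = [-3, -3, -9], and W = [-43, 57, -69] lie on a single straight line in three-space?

UV = (-24, 27, -36), UW = (-64, 87, -96).
Comparing components 2 and 3: (27)(-96) − (-36)(87) = 540 ≠ 0, so UV and UW are not parallel and the points are not collinear.

No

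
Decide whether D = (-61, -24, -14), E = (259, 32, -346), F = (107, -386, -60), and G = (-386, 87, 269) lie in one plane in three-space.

A normal to the plane through D, E, F is n = DE × DF = (-122760, -41056, -125248).
The plane has equation n·P = 10227176. For G: n·G = 10121776.
10121776 ≠ 10227176, so G is off the plane.

No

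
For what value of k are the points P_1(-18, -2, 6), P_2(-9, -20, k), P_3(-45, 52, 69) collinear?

Direction P_1P_3 = (-27, 54, 63). From the x-coordinate of P_2, the parameter along the line is τ = (-9 − (-18))/(-27) = -1/3.
Then k = 6 + (-1/3)·(63) = -15.

-15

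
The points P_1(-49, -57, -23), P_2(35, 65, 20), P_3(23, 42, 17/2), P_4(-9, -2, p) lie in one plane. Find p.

The points are coplanar iff P_1P_2 · (P_1P_3 × P_1P_4) = 0.
Expanding, this is linear in p: (-468)p + (-2574) = 0.
So p = -11/2.

-11/2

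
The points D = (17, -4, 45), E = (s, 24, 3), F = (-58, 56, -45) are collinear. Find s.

-18

Direction DF = (-75, 60, -90). From the y-coordinate of E, the parameter along the line is τ = (24 − (-4))/60 = 7/15.
Then s = 17 + 7/15·(-75) = -18.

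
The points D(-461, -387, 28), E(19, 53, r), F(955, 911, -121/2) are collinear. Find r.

Direction DF = (1416, 1298, -177/2). From the x-coordinate of E, the parameter along the line is τ = (19 − (-461))/1416 = 20/59.
Then r = 28 + 20/59·(-177/2) = -2.

-2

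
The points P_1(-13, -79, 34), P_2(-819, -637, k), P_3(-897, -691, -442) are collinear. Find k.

-400

Collinearity requires P_1P_2 × P_1P_3 = 0; each component is linear in k.
The x-component gives (612)k + (244800) = 0, so k = -400.
The remaining components then also vanish.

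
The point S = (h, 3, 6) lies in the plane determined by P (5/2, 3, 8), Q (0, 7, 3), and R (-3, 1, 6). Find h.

Coplanarity requires PQ · (PR × PS) = 0.
PQ = (-5/2, 4, -5), PR = (-11/2, -2, -2); the triple product is linear in h with coefficient -18 and constant term -9.
Setting it to zero: h = -1/2.

-1/2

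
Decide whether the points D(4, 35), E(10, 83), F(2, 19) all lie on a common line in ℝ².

DE = (6, 48), DF = (-2, -16).
Twice the signed area of △DEF is (6)(-16) − (48)(-2) = 0.
The triangle is degenerate (zero area), so the points are collinear.

Yes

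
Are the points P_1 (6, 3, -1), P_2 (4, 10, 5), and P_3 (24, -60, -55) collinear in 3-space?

P_1P_2 = (-2, 7, 6), P_1P_3 = (18, -63, -54).
P_1P_2 × P_1P_3 = (0, 0, 0).
The cross product vanishes, so the three points are collinear.

Yes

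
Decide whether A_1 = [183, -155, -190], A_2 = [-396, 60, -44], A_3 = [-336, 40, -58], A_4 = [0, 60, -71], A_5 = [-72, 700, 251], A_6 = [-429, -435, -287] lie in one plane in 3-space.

Yes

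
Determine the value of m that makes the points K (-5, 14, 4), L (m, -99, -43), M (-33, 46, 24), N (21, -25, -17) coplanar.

37

Normal to plane KMN: n = (108, -68, 260); plane equation n·P = -452.
Requiring n·L = -452: (108)m + (-4448) = -452.
So m = 37.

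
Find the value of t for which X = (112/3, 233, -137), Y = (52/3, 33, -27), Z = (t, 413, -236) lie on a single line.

166/3

Collinearity requires XY × XZ = 0; each component is linear in t.
The y-component gives (110)t + (-18260/3) = 0, so t = 166/3.
The remaining components then also vanish.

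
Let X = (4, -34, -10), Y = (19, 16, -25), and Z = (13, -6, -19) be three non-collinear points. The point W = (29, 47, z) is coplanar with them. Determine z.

-35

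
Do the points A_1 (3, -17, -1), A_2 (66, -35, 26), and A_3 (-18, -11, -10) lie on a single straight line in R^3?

Yes

A_1A_2 = (63, -18, 27), A_1A_3 = (-21, 6, -9).
A_1A_2 × A_1A_3 = (0, 0, 0).
The cross product vanishes, so the three points are collinear.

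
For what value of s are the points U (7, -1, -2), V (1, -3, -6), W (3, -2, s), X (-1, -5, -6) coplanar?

-5

Normal to plane UVX: n = (-8, 8, 8); plane equation n·P = -80.
Requiring n·W = -80: (8)s + (-40) = -80.
So s = -5.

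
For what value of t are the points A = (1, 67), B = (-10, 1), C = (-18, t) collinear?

-47

The three points are collinear iff det[AB; AC] = 0.
This determinant is linear in t: (-11)t + (-517) = 0, so t = -47.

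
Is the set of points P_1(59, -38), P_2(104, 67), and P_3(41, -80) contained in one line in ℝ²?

Yes

P_1P_2 = (45, 105), P_1P_3 = (-18, -42).
det[P_1P_2; P_1P_3] = (45)(-42) − (105)(-18) = 0.
The determinant is zero, so the points are collinear.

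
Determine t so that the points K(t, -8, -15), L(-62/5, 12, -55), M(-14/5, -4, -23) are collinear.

-2/5

Collinearity requires KL × KM = 0; each component is linear in t.
The y-component gives (32)t + (64/5) = 0, so t = -2/5.
The remaining components then also vanish.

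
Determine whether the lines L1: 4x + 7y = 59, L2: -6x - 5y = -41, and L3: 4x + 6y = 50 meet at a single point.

No

Intersecting L1 and L2: solving the 2×2 system gives (x, y) = (-4/11, 95/11).
Substitute into L3: (4)(-4/11) + (6)(95/11) = 554/11.
But L3 requires 50 ≠ 554/11, so the three lines have no common point.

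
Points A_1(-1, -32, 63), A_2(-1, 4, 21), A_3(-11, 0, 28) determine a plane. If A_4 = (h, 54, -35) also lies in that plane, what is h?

Coplanarity requires A_1A_2 · (A_1A_3 × A_1A_4) = 0.
A_1A_2 = (0, 36, -42), A_1A_3 = (-10, 32, -35); the triple product is linear in h with coefficient 84 and constant term 924.
Setting it to zero: h = -11.

-11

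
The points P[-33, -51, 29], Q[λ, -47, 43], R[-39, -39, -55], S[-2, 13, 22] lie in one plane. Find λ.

Coplanarity ⇔ det[PQ; PR; PS] = 0.
Expanding, this is linear in λ: (5292)λ + (153468) = 0.
So λ = -29.

-29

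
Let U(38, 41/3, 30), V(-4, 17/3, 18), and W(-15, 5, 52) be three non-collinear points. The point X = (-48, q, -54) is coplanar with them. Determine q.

A normal to the plane is n = UV × UW = (-280, 1560, -60).
X lies in the plane iff n · UX = 0.
This gives (1560)q + (7800) = 0, so q = -5.

-5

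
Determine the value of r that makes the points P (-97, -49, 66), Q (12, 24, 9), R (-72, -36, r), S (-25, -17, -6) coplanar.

45

The points are coplanar iff PQ · (PR × PS) = 0.
Expanding, this is linear in r: (1768)r + (-79560) = 0.
So r = 45.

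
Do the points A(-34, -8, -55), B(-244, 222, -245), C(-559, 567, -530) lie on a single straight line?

AB = (-210, 230, -190), AC = (-525, 575, -475).
Each component of AC is 5/2 times the corresponding component of AB, so AC = 5/2·AB and the points are collinear.

Yes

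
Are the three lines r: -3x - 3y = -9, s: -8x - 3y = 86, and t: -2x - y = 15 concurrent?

No

The three lines meet at one point iff the augmented coefficient matrix [aᵢ bᵢ cᵢ] has rank < 3, i.e. its determinant vanishes.
Here the determinant is 15.
Nonzero, so no common point exists.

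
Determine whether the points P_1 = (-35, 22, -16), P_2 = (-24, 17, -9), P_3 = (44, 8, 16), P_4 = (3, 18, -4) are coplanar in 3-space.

No

The four points are coplanar iff the 3×3 determinant with rows P_1P_2, P_1P_3, P_1P_4 is zero.
Rows: (11, -5, 7), (79, -14, 32), (38, -4, 12).
Expanding along the first row: (11)(-40) − (-5)(-268) + (7)(216) = -268.
Nonzero ⇒ not coplanar.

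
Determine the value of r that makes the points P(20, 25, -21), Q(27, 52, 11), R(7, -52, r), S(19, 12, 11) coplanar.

27

Coplanarity ⇔ det[PQ; PR; PS] = 0.
Expanding, this is linear in r: (64)r + (-1728) = 0.
So r = 27.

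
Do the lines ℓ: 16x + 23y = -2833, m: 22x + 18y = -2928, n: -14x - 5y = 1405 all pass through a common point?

Yes

Intersecting ℓ and m: solving the 2×2 system gives (x, y) = (-75, -71).
Substitute into n: (-14)(-75) + (-5)(-71) = 1405.
This equals 1405, so (-75, -71) lies on all three lines and they are concurrent.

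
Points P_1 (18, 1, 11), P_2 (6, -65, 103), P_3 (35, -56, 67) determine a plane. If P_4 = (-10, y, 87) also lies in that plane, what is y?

Coplanarity requires P_1P_2 · (P_1P_3 × P_1P_4) = 0.
P_1P_2 = (-12, -66, 92), P_1P_3 = (17, -57, 56); the triple product is linear in y with coefficient 2236 and constant term 91676.
Setting it to zero: y = -41.

-41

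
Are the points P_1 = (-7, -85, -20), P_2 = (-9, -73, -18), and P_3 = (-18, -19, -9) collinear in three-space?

P_1P_2 = (-2, 12, 2), P_1P_3 = (-11, 66, 11).
P_1P_2 × P_1P_3 = (0, 0, 0).
The cross product vanishes, so the three points are collinear.

Yes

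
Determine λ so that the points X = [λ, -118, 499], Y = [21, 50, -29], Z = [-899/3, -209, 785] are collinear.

Collinearity requires XY × XZ = 0; each component is linear in λ.
The y-component gives (814)λ + (152218) = 0, so λ = -187.
The remaining components then also vanish.

-187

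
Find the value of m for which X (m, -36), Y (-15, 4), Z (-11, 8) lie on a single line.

Collinearity: (X − Y) must be parallel to (Z − Y) = (4, 4).
Cross-multiplying the components: (m − (-15))·(4) = (-40)·(4).
Solving gives m = -55.

-55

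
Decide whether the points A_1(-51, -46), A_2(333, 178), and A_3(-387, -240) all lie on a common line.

No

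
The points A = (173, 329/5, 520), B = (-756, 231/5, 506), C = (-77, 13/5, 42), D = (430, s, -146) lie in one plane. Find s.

-53/5

Coplanarity ⇔ det[AB; AC; AD] = 0.
Expanding, this is linear in s: (-440562)s + (-23349786/5) = 0.
So s = -53/5.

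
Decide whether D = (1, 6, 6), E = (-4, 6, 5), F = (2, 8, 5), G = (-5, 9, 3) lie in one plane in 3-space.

Yes

With D as base: DE = (-5, 0, -1), DF = (1, 2, -1), DG = (-6, 3, -3).
DF × DG = (-3, 9, 15).
DE · (DF × DG) = 0.
The scalar triple product vanishes, so the four points are coplanar.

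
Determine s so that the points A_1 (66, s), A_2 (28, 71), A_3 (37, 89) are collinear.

147

Collinearity: (A_1 − A_2) must be parallel to (A_3 − A_2) = (9, 18).
Cross-multiplying the components: (s − 71)·(9) = (38)·(18).
Solving gives s = 147.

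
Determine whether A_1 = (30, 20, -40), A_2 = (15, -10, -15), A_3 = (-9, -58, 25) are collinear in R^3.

Yes

A_1A_2 = (-15, -30, 25), A_1A_3 = (-39, -78, 65).
A_1A_2 × A_1A_3 = (0, 0, 0).
The cross product vanishes, so the three points are collinear.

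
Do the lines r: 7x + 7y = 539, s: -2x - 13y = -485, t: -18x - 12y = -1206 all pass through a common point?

No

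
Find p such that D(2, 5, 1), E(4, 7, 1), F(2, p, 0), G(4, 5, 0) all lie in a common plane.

3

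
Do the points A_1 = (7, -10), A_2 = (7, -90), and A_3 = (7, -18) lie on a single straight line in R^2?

Yes

A_1A_2 = (0, -80), A_1A_3 = (0, -8).
Twice the signed area of △A_1A_2A_3 is (0)(-8) − (-80)(0) = 0.
The triangle is degenerate (zero area), so the points are collinear.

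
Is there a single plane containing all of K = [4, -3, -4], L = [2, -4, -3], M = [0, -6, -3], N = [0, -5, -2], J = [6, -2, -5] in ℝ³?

The plane through K, L, M has normal n = KL × KM = (2, -2, 2) and equation n·P = 6.
Checking the remaining points: n·N = 6, n·J = 6.
All equal 6, so all 5 points lie in one plane.

Yes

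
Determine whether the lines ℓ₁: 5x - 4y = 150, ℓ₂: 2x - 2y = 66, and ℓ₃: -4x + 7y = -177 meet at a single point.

Intersecting ℓ₁ and ℓ₂: solving the 2×2 system gives (x, y) = (18, -15).
Substitute into ℓ₃: (-4)(18) + (7)(-15) = -177.
This equals -177, so (18, -15) lies on all three lines and they are concurrent.

Yes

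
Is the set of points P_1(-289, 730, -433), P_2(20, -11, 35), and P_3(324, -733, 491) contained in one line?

No

P_1P_2 = (309, -741, 468), P_1P_3 = (613, -1463, 924).
Comparing components 3 and 1: (468)(613) − (309)(924) = 1368 ≠ 0, so P_1P_2 and P_1P_3 are not parallel and the points are not collinear.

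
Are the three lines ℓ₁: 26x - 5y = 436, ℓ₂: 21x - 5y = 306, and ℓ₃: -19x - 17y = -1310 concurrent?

Yes

Intersecting ℓ₁ and ℓ₂: solving the 2×2 system gives (x, y) = (26, 48).
Substitute into ℓ₃: (-19)(26) + (-17)(48) = -1310.
This equals -1310, so (26, 48) lies on all three lines and they are concurrent.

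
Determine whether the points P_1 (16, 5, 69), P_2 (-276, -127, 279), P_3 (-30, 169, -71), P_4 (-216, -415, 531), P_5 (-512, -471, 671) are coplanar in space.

Yes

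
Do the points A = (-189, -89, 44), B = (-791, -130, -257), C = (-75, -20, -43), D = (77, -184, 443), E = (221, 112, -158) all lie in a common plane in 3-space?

Yes

The plane through A, B, C has normal n = AB × AC = (24336, -86688, -36864) and equation n·P = 1493712.
Checking the remaining points: n·D = 1493712, n·E = 1493712.
All equal 1493712, so all 5 points lie in one plane.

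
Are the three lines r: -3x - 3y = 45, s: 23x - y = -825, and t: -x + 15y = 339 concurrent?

No

Intersecting r and s: solving the 2×2 system gives (x, y) = (-35, 20).
Substitute into t: (-1)(-35) + (15)(20) = 335.
But t requires 339 ≠ 335, so the three lines have no common point.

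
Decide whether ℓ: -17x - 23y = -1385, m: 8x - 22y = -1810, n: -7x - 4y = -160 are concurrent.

Intersecting ℓ and m: solving the 2×2 system gives (x, y) = (-20, 75).
Substitute into n: (-7)(-20) + (-4)(75) = -160.
This equals -160, so (-20, 75) lies on all three lines and they are concurrent.

Yes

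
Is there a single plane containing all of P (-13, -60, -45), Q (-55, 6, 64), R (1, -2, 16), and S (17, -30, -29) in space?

Yes

A normal to the plane through P, Q, R is n = PQ × PR = (-2296, 4088, -3360).
The plane has equation n·X = -64232. For S: n·S = -64232.
Equal, so S lies in the plane and all four are coplanar.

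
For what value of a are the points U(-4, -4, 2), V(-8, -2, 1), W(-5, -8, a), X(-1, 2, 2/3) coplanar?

Normal to plane UVX: n = (10/3, -25/3, -30); plane equation n·P = -40.
Requiring n·W = -40: (-30)a + (50) = -40.
So a = 3.

3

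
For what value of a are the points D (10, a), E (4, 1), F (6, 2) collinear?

4

Collinearity: (D − E) must be parallel to (F − E) = (2, 1).
Cross-multiplying the components: (a − 1)·(2) = (6)·(1).
Solving gives a = 4.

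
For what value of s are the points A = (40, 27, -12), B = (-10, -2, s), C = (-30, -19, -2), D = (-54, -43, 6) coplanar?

Normal to plane ACD: n = (-128, 320, 576); plane equation n·P = -3392.
Requiring n·B = -3392: (576)s + (640) = -3392.
So s = -7.

-7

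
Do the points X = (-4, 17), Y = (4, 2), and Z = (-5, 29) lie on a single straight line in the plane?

No

XY = (8, -15), XZ = (-1, 12).
If collinear, XZ would be a scalar multiple of XY. But (8)·(12) ≠ (-15)·(-1) (difference 81), so they are not parallel; the points are not collinear.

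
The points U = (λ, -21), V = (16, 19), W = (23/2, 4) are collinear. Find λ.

4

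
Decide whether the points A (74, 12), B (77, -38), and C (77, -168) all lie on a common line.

No

AB = (3, -50), AC = (3, -180).
If collinear, AC would be a scalar multiple of AB. But (3)·(-180) ≠ (-50)·(3) (difference -390), so they are not parallel; the points are not collinear.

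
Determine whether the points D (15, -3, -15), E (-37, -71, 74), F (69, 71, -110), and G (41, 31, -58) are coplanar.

No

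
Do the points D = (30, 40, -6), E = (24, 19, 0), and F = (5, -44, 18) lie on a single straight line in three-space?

No

DE = (-6, -21, 6), DF = (-25, -84, 24).
Comparing components 3 and 1: (6)(-25) − (-6)(24) = -6 ≠ 0, so DE and DF are not parallel and the points are not collinear.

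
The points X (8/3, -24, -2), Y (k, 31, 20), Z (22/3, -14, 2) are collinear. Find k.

85/3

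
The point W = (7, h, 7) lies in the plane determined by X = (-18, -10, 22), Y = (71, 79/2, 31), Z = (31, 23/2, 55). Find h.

Coplanarity requires XY · (XZ × XW) = 0.
XY = (89, 99/2, 9), XZ = (49, 43/2, 33); the triple product is linear in h with coefficient -2496 and constant term 18720.
Setting it to zero: h = 15/2.

15/2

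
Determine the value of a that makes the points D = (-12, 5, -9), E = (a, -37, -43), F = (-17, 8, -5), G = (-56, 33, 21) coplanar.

50

The points are coplanar iff DE · (DF × DG) = 0.
Expanding, this is linear in a: (-22)a + (1100) = 0.
So a = 50.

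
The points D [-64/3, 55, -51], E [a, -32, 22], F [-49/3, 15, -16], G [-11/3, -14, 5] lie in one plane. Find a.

Coplanarity ⇔ det[DE; DF; DG] = 0.
Expanding, this is linear in a: (175)a + (700) = 0.
So a = -4.

-4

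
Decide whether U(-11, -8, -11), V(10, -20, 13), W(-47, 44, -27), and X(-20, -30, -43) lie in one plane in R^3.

Yes

With U as base: UV = (21, -12, 24), UW = (-36, 52, -16), UX = (-9, -22, -32).
UW × UX = (-2016, -1008, 1260).
UV · (UW × UX) = 0.
The scalar triple product vanishes, so the four points are coplanar.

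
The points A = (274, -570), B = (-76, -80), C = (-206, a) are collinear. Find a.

102

Collinearity: (C − A) must be parallel to (B − A) = (-350, 490).
Cross-multiplying the components: (a − (-570))·(-350) = (-480)·(490).
Solving gives a = 102.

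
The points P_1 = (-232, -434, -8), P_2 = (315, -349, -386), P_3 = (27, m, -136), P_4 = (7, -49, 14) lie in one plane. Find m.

Normal to plane P_1P_2P_4: n = (147400, -102376, 190280); plane equation n·P = 8712144.
Requiring n·P_3 = 8712144: (-102376)m + (-21898280) = 8712144.
So m = -299.

-299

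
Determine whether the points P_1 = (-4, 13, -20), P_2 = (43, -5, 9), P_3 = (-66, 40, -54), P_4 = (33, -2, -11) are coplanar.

With P_1 as base: P_1P_2 = (47, -18, 29), P_1P_3 = (-62, 27, -34), P_1P_4 = (37, -15, 9).
P_1P_3 × P_1P_4 = (-267, -700, -69).
P_1P_2 · (P_1P_3 × P_1P_4) = -1950.
Since -1950 ≠ 0, the four points are not coplanar.

No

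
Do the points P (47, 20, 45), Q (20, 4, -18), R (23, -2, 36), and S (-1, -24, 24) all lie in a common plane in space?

A normal to the plane through P, Q, R is n = PQ × PR = (-1242, 1269, 210).
The plane has equation n·X = -23544. For S: n·S = -24174.
-24174 ≠ -23544, so S is off the plane.

No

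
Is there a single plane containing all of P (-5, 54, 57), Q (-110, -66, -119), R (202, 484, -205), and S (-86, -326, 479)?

A normal to the plane through P, Q, R is n = PQ × PR = (107120, -63942, -20310).
The plane has equation n·X = -5146138. For S: n·S = 1904282.
1904282 ≠ -5146138, so S is off the plane.

No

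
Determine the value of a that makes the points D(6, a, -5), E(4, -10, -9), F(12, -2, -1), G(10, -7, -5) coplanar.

The points are coplanar iff DE · (DF × DG) = 0.
Expanding, this is linear in a: (-16)a + (-80) = 0.
So a = -5.

-5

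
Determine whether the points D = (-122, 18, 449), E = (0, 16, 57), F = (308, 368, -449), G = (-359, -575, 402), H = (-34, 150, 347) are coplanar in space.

The plane through D, E, F has normal n = DE × DF = (138996, -59004, 43560) and equation n·P = 1538856.
Checking the remaining points: n·G = 1538856, n·H = 1538856.
All equal 1538856, so all 5 points lie in one plane.

Yes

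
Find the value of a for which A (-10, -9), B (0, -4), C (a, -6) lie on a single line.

-4

The three points are collinear iff det[AB; AC] = 0.
This determinant is linear in a: (-5)a + (-20) = 0, so a = -4.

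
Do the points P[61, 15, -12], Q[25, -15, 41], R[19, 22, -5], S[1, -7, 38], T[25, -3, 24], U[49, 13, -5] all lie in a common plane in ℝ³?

The plane through P, Q, R has normal n = PQ × PR = (-581, -1974, -1512) and equation n·X = -46907.
Checking the remaining points: n·S = -44219, n·T = -44891, n·U = -46571.
Since n·S = -44219 ≠ -46907, S is off the plane and the points are not all coplanar.

No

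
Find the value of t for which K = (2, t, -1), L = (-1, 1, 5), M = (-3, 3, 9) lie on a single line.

Direction LM = (-2, 2, 4). From the x-coordinate of K, the parameter along the line is τ = (2 − (-1))/(-2) = -3/2.
Then t = 1 + (-3/2)·(2) = -2.

-2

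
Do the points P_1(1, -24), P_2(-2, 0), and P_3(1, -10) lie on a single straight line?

P_1P_2 = (-3, 24), P_1P_3 = (0, 14).
Twice the signed area of △P_1P_2P_3 is (-3)(14) − (24)(0) = -42.
The area is nonzero, so the three points are not collinear.

No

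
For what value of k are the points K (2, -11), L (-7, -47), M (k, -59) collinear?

The three points are collinear iff det[KL; KM] = 0.
This determinant is linear in k: (36)k + (360) = 0, so k = -10.

-10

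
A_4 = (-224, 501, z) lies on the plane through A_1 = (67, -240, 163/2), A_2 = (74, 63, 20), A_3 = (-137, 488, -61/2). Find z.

-19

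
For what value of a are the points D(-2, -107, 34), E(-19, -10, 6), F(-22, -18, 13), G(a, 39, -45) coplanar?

7

Normal to plane DEF: n = (455, 203, 427); plane equation n·P = -8113.
Requiring n·G = -8113: (455)a + (-11298) = -8113.
So a = 7.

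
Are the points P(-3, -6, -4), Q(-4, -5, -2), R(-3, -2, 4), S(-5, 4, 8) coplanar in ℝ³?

With P as base: PQ = (-1, 1, 2), PR = (0, 4, 8), PS = (-2, 10, 12).
PR × PS = (-32, -16, 8).
PQ · (PR × PS) = 32.
Since 32 ≠ 0, the four points are not coplanar.

No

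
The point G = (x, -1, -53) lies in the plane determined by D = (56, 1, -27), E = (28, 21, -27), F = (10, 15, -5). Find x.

A normal to the plane is n = DE × DF = (440, 616, 528).
G lies in the plane iff n · DG = 0.
This gives (440)x + (-39600) = 0, so x = 90.

90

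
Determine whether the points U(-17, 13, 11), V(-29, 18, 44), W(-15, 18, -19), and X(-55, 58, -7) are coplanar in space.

The four points are coplanar iff the 3×3 determinant with rows UV, UW, UX is zero.
Rows: (-12, 5, 33), (2, 5, -30), (-38, 45, -18).
Expanding along the first row: (-12)(1260) − (5)(-1176) + (33)(280) = 0.
Zero determinant ⇒ coplanar.

Yes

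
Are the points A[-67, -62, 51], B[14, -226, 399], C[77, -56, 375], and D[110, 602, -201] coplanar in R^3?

The four points are coplanar iff the 3×3 determinant with rows AB, AC, AD is zero.
Rows: (81, -164, 348), (144, 6, 324), (177, 664, -252).
Expanding along the first row: (81)(-216648) − (-164)(-93636) + (348)(94554) = 0.
Zero determinant ⇒ coplanar.

Yes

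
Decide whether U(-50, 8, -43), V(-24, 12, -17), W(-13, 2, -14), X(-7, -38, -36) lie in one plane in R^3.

A normal to the plane through U, V, W is n = UV × UW = (272, 208, -304).
The plane has equation n·P = 1136. For X: n·X = 1136.
Equal, so X lies in the plane and all four are coplanar.

Yes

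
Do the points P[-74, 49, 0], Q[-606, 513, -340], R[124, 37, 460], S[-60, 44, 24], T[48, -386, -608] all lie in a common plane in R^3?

No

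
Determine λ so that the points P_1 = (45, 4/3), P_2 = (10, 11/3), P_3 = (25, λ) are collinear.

8/3

The three points are collinear iff det[P_1P_2; P_1P_3] = 0.
This determinant is linear in λ: (-35)λ + (280/3) = 0, so λ = 8/3.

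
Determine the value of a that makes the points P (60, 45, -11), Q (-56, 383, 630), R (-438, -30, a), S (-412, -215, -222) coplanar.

110

Normal to plane PQS: n = (95342, -327028, 189696); plane equation n·X = -11082396.
Requiring n·R = -11082396: (189696)a + (-31948956) = -11082396.
So a = 110.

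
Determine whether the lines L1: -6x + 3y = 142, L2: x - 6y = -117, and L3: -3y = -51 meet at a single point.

Intersecting L1 and L2: solving the 2×2 system gives (x, y) = (-167/11, 560/33).
Substitute into L3: (0)(-167/11) + (-3)(560/33) = -560/11.
But L3 requires -51 ≠ -560/11, so the three lines have no common point.

No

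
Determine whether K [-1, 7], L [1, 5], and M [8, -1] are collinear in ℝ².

No

KL = (2, -2), KM = (9, -8).
Twice the signed area of △KLM is (2)(-8) − (-2)(9) = 2.
The area is nonzero, so the three points are not collinear.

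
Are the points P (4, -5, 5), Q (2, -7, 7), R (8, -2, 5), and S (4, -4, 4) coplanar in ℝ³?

No

With P as base: PQ = (-2, -2, 2), PR = (4, 3, 0), PS = (0, 1, -1).
PR × PS = (-3, 4, 4).
PQ · (PR × PS) = 6.
Since 6 ≠ 0, the four points are not coplanar.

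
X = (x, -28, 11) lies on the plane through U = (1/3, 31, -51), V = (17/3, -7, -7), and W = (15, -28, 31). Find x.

17/3

The plane through U, V, W has equation −520x + 208y + (728/3)z = -18304/3.
Substituting X: (-520)x + (-9464/3) = -18304/3, so x = 17/3.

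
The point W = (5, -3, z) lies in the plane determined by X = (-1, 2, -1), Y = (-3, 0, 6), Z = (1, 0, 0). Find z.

0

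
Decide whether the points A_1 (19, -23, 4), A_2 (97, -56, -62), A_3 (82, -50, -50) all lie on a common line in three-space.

A_1A_2 = (78, -33, -66), A_1A_3 = (63, -27, -54).
Comparing components 3 and 1: (-66)(63) − (78)(-54) = 54 ≠ 0, so A_1A_2 and A_1A_3 are not parallel and the points are not collinear.

No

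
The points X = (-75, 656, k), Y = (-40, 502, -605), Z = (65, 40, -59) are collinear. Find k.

Direction YZ = (105, -462, 546). From the x-coordinate of X, the parameter along the line is τ = (-75 − (-40))/105 = -1/3.
Then k = (-605) + (-1/3)·(546) = -787.

-787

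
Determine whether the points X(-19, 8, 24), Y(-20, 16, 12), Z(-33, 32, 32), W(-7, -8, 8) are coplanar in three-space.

With X as base: XY = (-1, 8, -12), XZ = (-14, 24, 8), XW = (12, -16, -16).
XZ × XW = (-256, -128, -64).
XY · (XZ × XW) = 0.
The scalar triple product vanishes, so the four points are coplanar.

Yes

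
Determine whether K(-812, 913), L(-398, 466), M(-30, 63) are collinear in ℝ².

No

KL = (414, -447), KM = (782, -850).
det[KL; KM] = (414)(-850) − (-447)(782) = -2346.
The determinant is nonzero, so they are not collinear.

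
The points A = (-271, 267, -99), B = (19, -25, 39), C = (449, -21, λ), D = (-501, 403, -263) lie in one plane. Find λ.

493

The points are coplanar iff AB · (AC × AD) = 0.
Expanding, this is linear in λ: (27720)λ + (-13665960) = 0.
So λ = 493.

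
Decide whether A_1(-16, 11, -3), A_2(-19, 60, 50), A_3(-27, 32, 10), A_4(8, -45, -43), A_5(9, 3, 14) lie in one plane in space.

The plane through A_1, A_2, A_3 has normal n = A_1A_2 × A_1A_3 = (-476, -544, 476) and equation n·P = 204.
Checking the remaining points: n·A_4 = 204, n·A_5 = 748.
Since n·A_5 = 748 ≠ 204, A_5 is off the plane and the points are not all coplanar.

No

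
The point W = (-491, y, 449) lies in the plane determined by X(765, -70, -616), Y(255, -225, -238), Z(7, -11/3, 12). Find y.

A normal to the plane is n = XY × XZ = (-122414, 33756, -151320).
W lies in the plane iff n · XW = 0.
This gives (33756)y + (-5040896) = 0, so y = 448/3.

448/3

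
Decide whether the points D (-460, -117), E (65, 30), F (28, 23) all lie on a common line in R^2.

No

DE = (525, 147), DF = (488, 140).
If collinear, DF would be a scalar multiple of DE. But (525)·(140) ≠ (147)·(488) (difference 1764), so they are not parallel; the points are not collinear.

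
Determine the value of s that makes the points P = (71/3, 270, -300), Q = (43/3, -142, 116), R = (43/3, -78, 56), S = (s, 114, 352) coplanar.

Coplanarity ⇔ det[PQ; PR; PS] = 0.
Expanding, this is linear in s: (-1904)s + (-257040) = 0.
So s = -135.

-135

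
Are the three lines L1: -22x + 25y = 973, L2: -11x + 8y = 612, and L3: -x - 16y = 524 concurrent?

Intersecting L1 and L2: solving the 2×2 system gives (x, y) = (-7516/99, -251/9).
Substitute into L3: (-1)(-7516/99) + (-16)(-251/9) = 51692/99.
But L3 requires 524 ≠ 51692/99, so the three lines have no common point.

No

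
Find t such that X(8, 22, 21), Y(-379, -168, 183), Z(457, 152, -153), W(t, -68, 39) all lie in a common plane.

-4

The points are coplanar iff XY · (XZ × XW) = 0.
Expanding, this is linear in t: (12000)t + (48000) = 0.
So t = -4.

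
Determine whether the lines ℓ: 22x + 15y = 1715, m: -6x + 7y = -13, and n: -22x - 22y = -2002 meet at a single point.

Yes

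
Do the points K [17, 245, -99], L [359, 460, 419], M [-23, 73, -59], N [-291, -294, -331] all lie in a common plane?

With K as base: KL = (342, 215, 518), KM = (-40, -172, 40), KN = (-308, -539, -232).
KM × KN = (61464, -21600, -31416).
KL · (KM × KN) = 103200.
Since 103200 ≠ 0, the four points are not coplanar.

No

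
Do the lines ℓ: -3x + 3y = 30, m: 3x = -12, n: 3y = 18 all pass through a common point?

Yes

Intersecting ℓ and m: solving the 2×2 system gives (x, y) = (-4, 6).
Substitute into n: (0)(-4) + (3)(6) = 18.
This equals 18, so (-4, 6) lies on all three lines and they are concurrent.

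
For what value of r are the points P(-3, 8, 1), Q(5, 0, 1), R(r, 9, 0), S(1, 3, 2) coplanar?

-3

The points are coplanar iff PQ · (PR × PS) = 0.
Expanding, this is linear in r: (8)r + (24) = 0.
So r = -3.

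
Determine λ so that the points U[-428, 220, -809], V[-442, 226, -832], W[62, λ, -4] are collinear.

10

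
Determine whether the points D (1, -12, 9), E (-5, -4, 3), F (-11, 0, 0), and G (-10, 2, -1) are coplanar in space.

No

A normal to the plane through D, E, F is n = DE × DF = (0, 18, 24).
The plane has equation n·P = 0. For G: n·G = 12.
12 ≠ 0, so G is off the plane.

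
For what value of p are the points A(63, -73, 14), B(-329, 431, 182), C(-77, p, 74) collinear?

107

Collinearity requires AB × AC = 0; each component is linear in p.
The x-component gives (-168)p + (17976) = 0, so p = 107.
The remaining components then also vanish.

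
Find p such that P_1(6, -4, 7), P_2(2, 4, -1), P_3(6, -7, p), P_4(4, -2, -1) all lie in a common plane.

Normal to plane P_1P_2P_4: n = (-48, -16, 8); plane equation n·P = -168.
Requiring n·P_3 = -168: (8)p + (-176) = -168.
So p = 1.

1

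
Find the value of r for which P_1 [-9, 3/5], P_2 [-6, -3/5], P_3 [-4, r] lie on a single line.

-7/5

The three points are collinear iff det[P_1P_2; P_1P_3] = 0.
This determinant is linear in r: (3)r + (21/5) = 0, so r = -7/5.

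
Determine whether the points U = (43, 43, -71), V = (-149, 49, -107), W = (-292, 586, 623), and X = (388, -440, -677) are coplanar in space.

No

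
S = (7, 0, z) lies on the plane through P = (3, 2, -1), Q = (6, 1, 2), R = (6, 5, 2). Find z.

3

Coplanarity requires PQ · (PR × PS) = 0.
PQ = (3, -1, 3), PR = (3, 3, 3); the triple product is linear in z with coefficient 12 and constant term -36.
Setting it to zero: z = 3.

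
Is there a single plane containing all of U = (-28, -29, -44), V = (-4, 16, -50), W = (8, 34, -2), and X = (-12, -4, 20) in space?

A normal to the plane through U, V, W is n = UV × UW = (2268, -1224, -108).
The plane has equation n·P = -23256. For X: n·X = -24480.
-24480 ≠ -23256, so X is off the plane.

No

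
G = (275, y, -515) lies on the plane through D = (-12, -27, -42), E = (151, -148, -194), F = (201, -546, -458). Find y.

The plane through D, E, F has equation −28552x + 35432y − 58824z = 1856568.
Substituting G: (35432)y + (22442560) = 1856568, so y = -581.

-581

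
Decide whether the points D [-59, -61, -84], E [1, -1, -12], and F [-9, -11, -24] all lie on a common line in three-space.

Yes

DE = (60, 60, 72), DF = (50, 50, 60).
Each component of DF is 5/6 times the corresponding component of DE, so DF = 5/6·DE and the points are collinear.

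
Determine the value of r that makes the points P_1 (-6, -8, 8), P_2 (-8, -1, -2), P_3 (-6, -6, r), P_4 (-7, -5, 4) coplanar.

4

Normal to plane P_1P_2P_4: n = (2, 2, 1); plane equation n·P = -20.
Requiring n·P_3 = -20: (1)r + (-24) = -20.
So r = 4.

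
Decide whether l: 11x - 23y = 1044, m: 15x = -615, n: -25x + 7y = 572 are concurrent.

Intersecting l and m: solving the 2×2 system gives (x, y) = (-41, -65).
Substitute into n: (-25)(-41) + (7)(-65) = 570.
But n requires 572 ≠ 570, so the three lines have no common point.

No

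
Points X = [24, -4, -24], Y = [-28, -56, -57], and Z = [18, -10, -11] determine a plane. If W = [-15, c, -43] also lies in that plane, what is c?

-43

The plane through X, Y, Z has equation −874x + 874y = -24472.
Substituting W: (874)c + (13110) = -24472, so c = -43.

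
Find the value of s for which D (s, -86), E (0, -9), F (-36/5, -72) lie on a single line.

-44/5

The three points are collinear iff det[DE; DF] = 0.
This determinant is linear in s: (63)s + (2772/5) = 0, so s = -44/5.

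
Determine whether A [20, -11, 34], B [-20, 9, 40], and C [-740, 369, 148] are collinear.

AB = (-40, 20, 6), AC = (-760, 380, 114).
Each component of AC is 19 times the corresponding component of AB, so AC = 19·AB and the points are collinear.

Yes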